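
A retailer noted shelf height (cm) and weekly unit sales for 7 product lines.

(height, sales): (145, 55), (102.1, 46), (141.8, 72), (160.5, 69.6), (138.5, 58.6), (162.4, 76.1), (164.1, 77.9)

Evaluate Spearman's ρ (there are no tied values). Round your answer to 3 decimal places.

0.821

Rank height: 4, 1, 3, 5, 2, 6, 7
Rank sales: 2, 1, 5, 4, 3, 6, 7
d = rank(height) − rank(sales): 2, 0, -2, 1, -1, 0, 0; Σd² = 10
ρ = 1 − 6Σd² / [n(n²−1)] = 1 − 6×10 / (7×48) = 1 − 60/336 ≈ 0.821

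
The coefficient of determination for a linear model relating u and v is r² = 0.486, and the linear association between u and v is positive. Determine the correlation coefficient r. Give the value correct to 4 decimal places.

0.6971

|r| = √0.486 = 0.6971
The association is positive, so r = 0.6971.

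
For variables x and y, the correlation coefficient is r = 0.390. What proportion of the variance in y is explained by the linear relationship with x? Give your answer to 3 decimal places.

r² = (0.390)² = 0.152

0.152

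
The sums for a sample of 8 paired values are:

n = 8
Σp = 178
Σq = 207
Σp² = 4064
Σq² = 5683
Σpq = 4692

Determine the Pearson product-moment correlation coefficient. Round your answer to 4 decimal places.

0.4689

r = (nΣpq − ΣpΣq) / √[(nΣp² − (Σp)²)(nΣq² − (Σq)²)]
Numerator: 8×4692 − 178×207 = 690
Denominator: √[(32512 − 31684)(45464 − 42849)] = √[828 × 2615] = 1471.4687
r = 690 / 1471.4687 ≈ 0.4689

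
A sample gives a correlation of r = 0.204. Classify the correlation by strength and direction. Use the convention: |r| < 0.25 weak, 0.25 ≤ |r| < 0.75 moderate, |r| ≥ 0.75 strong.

weak positive

r = 0.204 > 0 so the relationship is positive.
|r| = 0.204, which falls in the weak range.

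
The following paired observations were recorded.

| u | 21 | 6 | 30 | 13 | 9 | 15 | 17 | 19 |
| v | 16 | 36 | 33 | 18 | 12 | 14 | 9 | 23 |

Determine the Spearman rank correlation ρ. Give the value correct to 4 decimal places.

Rank u: 7, 1, 8, 3, 2, 4, 5, 6
Rank v: 4, 8, 7, 5, 2, 3, 1, 6
d = rank(u) − rank(v): 3, -7, 1, -2, 0, 1, 4, 0; Σd² = 80
ρ = 1 − 6Σd² / [n(n²−1)] = 1 − 6×80 / (8×63) = 1 − 480/504 ≈ 0.0476

0.0476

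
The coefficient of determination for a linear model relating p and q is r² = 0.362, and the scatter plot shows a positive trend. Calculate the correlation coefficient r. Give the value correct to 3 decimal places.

0.602

|r| = √0.362 = 0.602
The association is positive, so r = 0.602.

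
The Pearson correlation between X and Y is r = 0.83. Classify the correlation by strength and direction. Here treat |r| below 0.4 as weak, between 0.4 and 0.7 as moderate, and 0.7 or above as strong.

r = 0.83 > 0 so the relationship is positive.
|r| = 0.83, which falls in the strong range.

strong positive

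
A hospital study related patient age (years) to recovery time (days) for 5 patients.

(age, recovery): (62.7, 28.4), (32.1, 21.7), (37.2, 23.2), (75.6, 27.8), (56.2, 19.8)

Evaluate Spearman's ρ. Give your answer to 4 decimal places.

0.6000

Rank age: 4, 1, 2, 5, 3
Rank recovery: 5, 2, 3, 4, 1
d = rank(age) − rank(recovery): -1, -1, -1, 1, 2; Σd² = 8
ρ = 1 − 6Σd² / [n(n²−1)] = 1 − 6×8 / (5×24) = 1 − 48/120 ≈ 0.6000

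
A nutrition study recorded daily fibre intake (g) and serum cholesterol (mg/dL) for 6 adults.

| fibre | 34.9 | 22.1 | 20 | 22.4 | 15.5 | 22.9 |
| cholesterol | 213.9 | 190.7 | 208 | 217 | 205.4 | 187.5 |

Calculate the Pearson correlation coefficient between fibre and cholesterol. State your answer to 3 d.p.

n = 6, Σx = 137.8, Σy = 1222.5, Σx² = 3372.84, Σy² = 249818.11, Σxy = 28177.83
nΣxy − ΣxΣy = 169066.98 − 168460.5 = 606.48
nΣx² − (Σx)² = 20237.04 − 18988.84 = 1248.2; nΣy² − (Σy)² = 1498908.66 − 1494506.25 = 4402.41
r = 606.48 / √(1248.2 × 4402.41) = 606.48 / 2344.1604 ≈ 0.259

0.259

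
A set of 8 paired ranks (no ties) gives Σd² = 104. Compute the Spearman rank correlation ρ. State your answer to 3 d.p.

ρ = 1 − 6Σd² / [n(n²−1)] = 1 − 6×104 / (8×63)
  = 1 − 624/504 = 1 − 1.2381 ≈ -0.238

-0.238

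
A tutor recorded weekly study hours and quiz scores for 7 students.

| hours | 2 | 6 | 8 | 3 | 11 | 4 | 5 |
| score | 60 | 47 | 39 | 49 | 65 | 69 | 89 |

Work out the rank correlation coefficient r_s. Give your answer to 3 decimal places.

Rank hours: 1, 5, 6, 2, 7, 3, 4
Rank score: 4, 2, 1, 3, 5, 6, 7
d = rank(hours) − rank(score): -3, 3, 5, -1, 2, -3, -3; Σd² = 66
ρ = 1 − 6Σd² / [n(n²−1)] = 1 − 6×66 / (7×48) = 1 − 396/336 ≈ -0.179

-0.179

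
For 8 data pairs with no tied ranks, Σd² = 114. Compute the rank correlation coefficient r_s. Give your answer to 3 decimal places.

ρ = 1 − 6Σd² / [n(n²−1)] = 1 − 6×114 / (8×63)
  = 1 − 684/504 = 1 − 1.3571 ≈ -0.357

-0.357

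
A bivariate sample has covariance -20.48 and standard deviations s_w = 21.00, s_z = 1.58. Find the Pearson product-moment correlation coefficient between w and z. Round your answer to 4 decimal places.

r = Cov(w,z) / (s_w · s_z) = -20.48 / (21.00 × 1.58)
  = -20.48 / 33.1800 ≈ -0.6172

-0.6172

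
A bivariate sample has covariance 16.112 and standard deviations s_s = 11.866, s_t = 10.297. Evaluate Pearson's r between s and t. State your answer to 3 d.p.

r = Cov(s,t) / (s_s · s_t) = 16.112 / (11.866 × 10.297)
  = 16.112 / 122.1842 ≈ 0.132

0.132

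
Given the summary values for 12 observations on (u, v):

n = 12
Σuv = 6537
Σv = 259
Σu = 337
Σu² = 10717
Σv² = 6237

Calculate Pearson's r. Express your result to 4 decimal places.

r = (nΣuv − ΣuΣv) / √[(nΣu² − (Σu)²)(nΣv² − (Σv)²)]
Numerator: 12×6537 − 337×259 = -8839
Denominator: √[(128604 − 113569)(74844 − 67081)] = √[15035 × 7763] = 10803.5506
r = -8839 / 10803.5506 ≈ -0.8182

-0.8182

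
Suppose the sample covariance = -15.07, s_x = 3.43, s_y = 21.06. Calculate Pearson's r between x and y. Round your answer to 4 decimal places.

-0.2086

r = Cov(x,y) / (s_x · s_y) = -15.07 / (3.43 × 21.06)
  = -15.07 / 72.2358 ≈ -0.2086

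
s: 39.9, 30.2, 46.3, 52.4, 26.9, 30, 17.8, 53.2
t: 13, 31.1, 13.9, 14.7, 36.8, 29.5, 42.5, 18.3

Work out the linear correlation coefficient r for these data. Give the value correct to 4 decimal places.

n = 8, Σs = 296.7, Σt = 199.8, Σs² = 12164.19, Σt² = 5911.14, Σst = 6476.75
nΣst − ΣsΣt = 51814 − 59280.66 = -7466.66
nΣs² − (Σs)² = 97313.52 − 88030.89 = 9282.63; nΣt² − (Σt)² = 47289.12 − 39920.04 = 7369.08
r = -7466.66 / √(9282.63 × 7369.08) = -7466.66 / 8270.6979 ≈ -0.9028

-0.9028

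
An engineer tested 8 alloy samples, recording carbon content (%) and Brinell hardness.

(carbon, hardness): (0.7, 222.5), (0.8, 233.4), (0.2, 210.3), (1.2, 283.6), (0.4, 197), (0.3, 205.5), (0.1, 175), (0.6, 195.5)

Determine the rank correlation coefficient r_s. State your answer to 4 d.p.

Rank carbon: 6, 7, 2, 8, 4, 3, 1, 5
Rank hardness: 6, 7, 5, 8, 3, 4, 1, 2
d = rank(carbon) − rank(hardness): 0, 0, -3, 0, 1, -1, 0, 3; Σd² = 20
ρ = 1 − 6Σd² / [n(n²−1)] = 1 − 6×20 / (8×63) = 1 − 120/504 ≈ 0.7619

0.7619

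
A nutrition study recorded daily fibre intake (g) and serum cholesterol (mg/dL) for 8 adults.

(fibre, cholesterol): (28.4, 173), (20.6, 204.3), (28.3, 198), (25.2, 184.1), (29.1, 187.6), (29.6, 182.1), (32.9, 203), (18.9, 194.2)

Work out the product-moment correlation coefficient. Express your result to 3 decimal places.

-0.205

n = 8, Σx = 213, Σy = 1526.3, Σx² = 5829.44, Σy² = 292041.11, Σxy = 40562.9
nΣxy − ΣxΣy = 324503.2 − 325101.9 = -598.7
nΣx² − (Σx)² = 46635.52 − 45369 = 1266.52; nΣy² − (Σy)² = 2336328.88 − 2329591.69 = 6737.19
r = -598.7 / √(1266.52 × 6737.19) = -598.7 / 2921.0933 ≈ -0.205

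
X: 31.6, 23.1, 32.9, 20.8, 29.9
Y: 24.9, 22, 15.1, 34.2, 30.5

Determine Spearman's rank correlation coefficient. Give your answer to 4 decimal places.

-0.7000

Rank X: 4, 2, 5, 1, 3
Rank Y: 3, 2, 1, 5, 4
d = rank(X) − rank(Y): 1, 0, 4, -4, -1; Σd² = 34
ρ = 1 − 6Σd² / [n(n²−1)] = 1 − 6×34 / (5×24) = 1 − 204/120 ≈ -0.7000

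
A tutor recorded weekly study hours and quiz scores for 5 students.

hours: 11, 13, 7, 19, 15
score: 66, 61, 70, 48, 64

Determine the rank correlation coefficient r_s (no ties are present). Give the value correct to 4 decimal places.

Rank hours: 2, 3, 1, 5, 4
Rank score: 4, 2, 5, 1, 3
d = rank(hours) − rank(score): -2, 1, -4, 4, 1; Σd² = 38
ρ = 1 − 6Σd² / [n(n²−1)] = 1 − 6×38 / (5×24) = 1 − 228/120 ≈ -0.9000

-0.9000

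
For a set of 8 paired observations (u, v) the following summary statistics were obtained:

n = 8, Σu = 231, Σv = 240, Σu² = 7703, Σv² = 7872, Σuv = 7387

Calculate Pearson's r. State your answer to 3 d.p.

r = (nΣuv − ΣuΣv) / √[(nΣu² − (Σu)²)(nΣv² − (Σv)²)]
Numerator: 8×7387 − 231×240 = 3656
Denominator: √[(61624 − 53361)(62976 − 57600)] = √[8263 × 5376] = 6664.9747
r = 3656 / 6664.9747 ≈ 0.549

0.549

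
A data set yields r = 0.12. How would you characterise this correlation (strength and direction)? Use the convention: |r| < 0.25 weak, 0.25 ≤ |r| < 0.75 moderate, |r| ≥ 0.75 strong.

weak positive

r = 0.12 > 0 so the relationship is positive.
|r| = 0.12, which falls in the weak range.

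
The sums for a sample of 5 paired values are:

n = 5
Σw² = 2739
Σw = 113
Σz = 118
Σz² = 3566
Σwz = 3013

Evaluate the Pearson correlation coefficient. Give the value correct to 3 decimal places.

r = (nΣwz − ΣwΣz) / √[(nΣw² − (Σw)²)(nΣz² − (Σz)²)]
Numerator: 5×3013 − 113×118 = 1731
Denominator: √[(13695 − 12769)(17830 − 13924)] = √[926 × 3906] = 1901.8296
r = 1731 / 1901.8296 ≈ 0.910

0.910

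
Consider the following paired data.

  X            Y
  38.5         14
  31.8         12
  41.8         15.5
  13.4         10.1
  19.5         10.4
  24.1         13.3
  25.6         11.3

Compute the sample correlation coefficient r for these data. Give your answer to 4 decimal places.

0.8891

n = 7, ΣX = 194.7, ΣY = 86.6, ΣX² = 6036.71, ΣY² = 1095, ΣXY = 2516.45
nΣXY − ΣXΣY = 17615.15 − 16861.02 = 754.13
nΣX² − (ΣX)² = 42256.97 − 37908.09 = 4348.88; nΣY² − (ΣY)² = 7665 − 7499.56 = 165.44
r = 754.13 / √(4348.88 × 165.44) = 754.13 / 848.2209 ≈ 0.8891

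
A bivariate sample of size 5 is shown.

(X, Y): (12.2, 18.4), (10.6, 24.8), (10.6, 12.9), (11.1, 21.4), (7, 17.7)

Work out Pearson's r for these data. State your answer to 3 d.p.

n = 5, ΣX = 51.5, ΣY = 95.2, ΣX² = 545.77, ΣY² = 1891.26, ΣXY = 985.54
nΣXY − ΣXΣY = 4927.7 − 4902.8 = 24.9
nΣX² − (ΣX)² = 2728.85 − 2652.25 = 76.6; nΣY² − (ΣY)² = 9456.3 − 9063.04 = 393.26
r = 24.9 / √(76.6 × 393.26) = 24.9 / 173.5619 ≈ 0.143

0.143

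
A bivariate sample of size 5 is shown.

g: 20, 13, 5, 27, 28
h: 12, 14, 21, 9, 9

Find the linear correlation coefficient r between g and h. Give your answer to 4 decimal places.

n = 5, Σg = 93, Σh = 65, Σg² = 2107, Σh² = 943, Σgh = 1022
nΣgh − ΣgΣh = 5110 − 6045 = -935
nΣg² − (Σg)² = 10535 − 8649 = 1886; nΣh² − (Σh)² = 4715 − 4225 = 490
r = -935 / √(1886 × 490) = -935 / 961.3220 ≈ -0.9726

-0.9726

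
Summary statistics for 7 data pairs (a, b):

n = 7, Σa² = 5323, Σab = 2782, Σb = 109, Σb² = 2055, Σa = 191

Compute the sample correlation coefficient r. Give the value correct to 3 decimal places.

r = (nΣab − ΣaΣb) / √[(nΣa² − (Σa)²)(nΣb² − (Σb)²)]
Numerator: 7×2782 − 191×109 = -1345
Denominator: √[(37261 − 36481)(14385 − 11881)] = √[780 × 2504] = 1397.5407
r = -1345 / 1397.5407 ≈ -0.962

-0.962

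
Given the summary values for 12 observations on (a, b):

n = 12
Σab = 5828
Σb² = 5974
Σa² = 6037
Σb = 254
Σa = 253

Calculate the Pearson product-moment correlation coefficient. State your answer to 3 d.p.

0.730

r = (nΣab − ΣaΣb) / √[(nΣa² − (Σa)²)(nΣb² − (Σb)²)]
Numerator: 12×5828 − 253×254 = 5674
Denominator: √[(72444 − 64009)(71688 − 64516)] = √[8435 × 7172] = 7777.9059
r = 5674 / 7777.9059 ≈ 0.730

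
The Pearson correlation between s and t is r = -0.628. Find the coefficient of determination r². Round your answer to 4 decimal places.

0.3944

r² = (-0.628)² = 0.3944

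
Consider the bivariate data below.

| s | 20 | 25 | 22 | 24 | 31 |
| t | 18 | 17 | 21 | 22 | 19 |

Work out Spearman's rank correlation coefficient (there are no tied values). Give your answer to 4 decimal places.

Rank s: 1, 4, 2, 3, 5
Rank t: 2, 1, 4, 5, 3
d = rank(s) − rank(t): -1, 3, -2, -2, 2; Σd² = 22
ρ = 1 − 6Σd² / [n(n²−1)] = 1 − 6×22 / (5×24) = 1 − 132/120 ≈ -0.1000

-0.1000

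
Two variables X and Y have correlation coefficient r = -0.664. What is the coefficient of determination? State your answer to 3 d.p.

r² = (-0.664)² = 0.441

0.441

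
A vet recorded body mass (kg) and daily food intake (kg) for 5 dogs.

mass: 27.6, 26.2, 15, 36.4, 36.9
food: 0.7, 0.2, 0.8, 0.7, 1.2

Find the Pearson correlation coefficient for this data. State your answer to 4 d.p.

0.3137

n = 5, Σx = 142.1, Σy = 3.6, Σx² = 4359.77, Σy² = 3.1, Σxy = 106.32
nΣxy − ΣxΣy = 531.6 − 511.56 = 20.04
nΣx² − (Σx)² = 21798.85 − 20192.41 = 1606.44; nΣy² − (Σy)² = 15.5 − 12.96 = 2.54
r = 20.04 / √(1606.44 × 2.54) = 20.04 / 63.8777 ≈ 0.3137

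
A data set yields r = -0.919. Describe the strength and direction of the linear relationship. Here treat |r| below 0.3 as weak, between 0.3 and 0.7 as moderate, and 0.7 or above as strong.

strong negative

r = -0.919 < 0 so the relationship is negative.
|r| = 0.919, which falls in the strong range.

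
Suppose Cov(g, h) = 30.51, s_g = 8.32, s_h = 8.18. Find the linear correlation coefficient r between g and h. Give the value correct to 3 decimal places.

0.448

r = Cov(g,h) / (s_g · s_h) = 30.51 / (8.32 × 8.18)
  = 30.51 / 68.0576 ≈ 0.448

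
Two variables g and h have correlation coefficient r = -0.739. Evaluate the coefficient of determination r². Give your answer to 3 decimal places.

r² = (-0.739)² = 0.546

0.546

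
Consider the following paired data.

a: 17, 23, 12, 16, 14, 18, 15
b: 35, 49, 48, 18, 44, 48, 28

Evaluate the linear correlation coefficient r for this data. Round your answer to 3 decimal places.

n = 7, Σa = 115, Σb = 270, Σa² = 1963, Σb² = 11278, Σab = 4486
nΣab − ΣaΣb = 31402 − 31050 = 352
nΣa² − (Σa)² = 13741 − 13225 = 516; nΣb² − (Σb)² = 78946 − 72900 = 6046
r = 352 / √(516 × 6046) = 352 / 1766.2774 ≈ 0.199

0.199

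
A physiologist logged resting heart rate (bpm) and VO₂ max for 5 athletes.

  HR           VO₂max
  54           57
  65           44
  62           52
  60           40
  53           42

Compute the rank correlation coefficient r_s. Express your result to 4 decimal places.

0.1000

Rank HR: 2, 5, 4, 3, 1
Rank VO₂max: 5, 3, 4, 1, 2
d = rank(HR) − rank(VO₂max): -3, 2, 0, 2, -1; Σd² = 18
ρ = 1 − 6Σd² / [n(n²−1)] = 1 − 6×18 / (5×24) = 1 − 108/120 ≈ 0.1000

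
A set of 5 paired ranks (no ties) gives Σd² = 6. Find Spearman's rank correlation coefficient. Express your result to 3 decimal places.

0.700

ρ = 1 − 6Σd² / [n(n²−1)] = 1 − 6×6 / (5×24)
  = 1 − 36/120 = 1 − 0.3000 ≈ 0.700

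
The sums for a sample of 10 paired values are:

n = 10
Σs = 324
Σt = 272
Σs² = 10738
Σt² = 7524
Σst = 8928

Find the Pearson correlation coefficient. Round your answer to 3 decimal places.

0.663

r = (nΣst − ΣsΣt) / √[(nΣs² − (Σs)²)(nΣt² − (Σt)²)]
Numerator: 10×8928 − 324×272 = 1152
Denominator: √[(107380 − 104976)(75240 − 73984)] = √[2404 × 1256] = 1737.6490
r = 1152 / 1737.6490 ≈ 0.663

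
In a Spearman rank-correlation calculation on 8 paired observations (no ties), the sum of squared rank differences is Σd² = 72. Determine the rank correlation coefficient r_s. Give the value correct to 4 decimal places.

0.1429

ρ = 1 − 6Σd² / [n(n²−1)] = 1 − 6×72 / (8×63)
  = 1 − 432/504 = 1 − 0.85714 ≈ 0.1429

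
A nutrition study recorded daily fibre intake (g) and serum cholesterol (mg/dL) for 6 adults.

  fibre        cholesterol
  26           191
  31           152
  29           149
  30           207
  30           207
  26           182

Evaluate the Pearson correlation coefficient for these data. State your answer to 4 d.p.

n = 6, Σx = 172, Σy = 1088, Σx² = 4954, Σy² = 200608, Σxy = 31151
nΣxy − ΣxΣy = 186906 − 187136 = -230
nΣx² − (Σx)² = 29724 − 29584 = 140; nΣy² − (Σy)² = 1203648 − 1183744 = 19904
r = -230 / √(140 × 19904) = -230 / 1669.2993 ≈ -0.1378

-0.1378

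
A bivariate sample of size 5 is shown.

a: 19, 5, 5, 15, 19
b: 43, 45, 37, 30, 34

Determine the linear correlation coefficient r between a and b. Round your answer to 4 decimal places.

-0.3293

n = 5, Σa = 63, Σb = 189, Σa² = 997, Σb² = 7299, Σab = 2323
nΣab − ΣaΣb = 11615 − 11907 = -292
nΣa² − (Σa)² = 4985 − 3969 = 1016; nΣb² − (Σb)² = 36495 − 35721 = 774
r = -292 / √(1016 × 774) = -292 / 886.7829 ≈ -0.3293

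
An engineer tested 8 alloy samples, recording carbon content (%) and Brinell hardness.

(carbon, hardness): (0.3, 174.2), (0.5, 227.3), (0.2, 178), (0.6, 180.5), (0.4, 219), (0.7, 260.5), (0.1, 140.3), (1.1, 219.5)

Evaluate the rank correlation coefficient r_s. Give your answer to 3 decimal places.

Rank carbon: 3, 5, 2, 6, 4, 7, 1, 8
Rank hardness: 2, 7, 3, 4, 5, 8, 1, 6
d = rank(carbon) − rank(hardness): 1, -2, -1, 2, -1, -1, 0, 2; Σd² = 16
ρ = 1 − 6Σd² / [n(n²−1)] = 1 − 6×16 / (8×63) = 1 − 96/504 ≈ 0.810

0.810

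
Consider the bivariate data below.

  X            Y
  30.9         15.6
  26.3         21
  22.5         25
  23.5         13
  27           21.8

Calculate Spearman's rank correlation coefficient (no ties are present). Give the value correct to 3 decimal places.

-0.300

Rank X: 5, 3, 1, 2, 4
Rank Y: 2, 3, 5, 1, 4
d = rank(X) − rank(Y): 3, 0, -4, 1, 0; Σd² = 26
ρ = 1 − 6Σd² / [n(n²−1)] = 1 − 6×26 / (5×24) = 1 − 156/120 ≈ -0.300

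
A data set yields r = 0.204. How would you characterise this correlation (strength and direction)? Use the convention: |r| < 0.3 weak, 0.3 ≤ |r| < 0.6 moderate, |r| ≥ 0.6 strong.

weak positive

r = 0.204 > 0 so the relationship is positive.
|r| = 0.204, which falls in the weak range.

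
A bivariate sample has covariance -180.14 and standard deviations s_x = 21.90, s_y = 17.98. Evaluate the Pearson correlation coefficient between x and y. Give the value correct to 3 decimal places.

r = Cov(x,y) / (s_x · s_y) = -180.14 / (21.90 × 17.98)
  = -180.14 / 393.7620 ≈ -0.457

-0.457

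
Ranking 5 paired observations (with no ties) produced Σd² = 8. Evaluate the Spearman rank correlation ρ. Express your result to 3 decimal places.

ρ = 1 − 6Σd² / [n(n²−1)] = 1 − 6×8 / (5×24)
  = 1 − 48/120 = 1 − 0.4000 ≈ 0.600

0.600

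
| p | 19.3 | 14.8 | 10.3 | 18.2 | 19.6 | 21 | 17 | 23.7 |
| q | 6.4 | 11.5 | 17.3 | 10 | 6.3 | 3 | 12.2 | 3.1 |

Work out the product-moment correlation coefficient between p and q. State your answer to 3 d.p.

n = 8, Σp = 143.9, Σq = 69.8, Σp² = 2704.71, Σq² = 779.64, Σpq = 1121.26
nΣpq − ΣpΣq = 8970.08 − 10044.22 = -1074.14
nΣp² − (Σp)² = 21637.68 − 20707.21 = 930.47; nΣq² − (Σq)² = 6237.12 − 4872.04 = 1365.08
r = -1074.14 / √(930.47 × 1365.08) = -1074.14 / 1127.0164 ≈ -0.953

-0.953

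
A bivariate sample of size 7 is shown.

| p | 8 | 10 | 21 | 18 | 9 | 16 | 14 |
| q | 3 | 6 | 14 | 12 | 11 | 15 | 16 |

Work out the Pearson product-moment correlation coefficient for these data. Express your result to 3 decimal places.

0.708

n = 7, Σp = 96, Σq = 77, Σp² = 1462, Σq² = 987, Σpq = 1157
nΣpq − ΣpΣq = 8099 − 7392 = 707
nΣp² − (Σp)² = 10234 − 9216 = 1018; nΣq² − (Σq)² = 6909 − 5929 = 980
r = 707 / √(1018 × 980) = 707 / 998.8193 ≈ 0.708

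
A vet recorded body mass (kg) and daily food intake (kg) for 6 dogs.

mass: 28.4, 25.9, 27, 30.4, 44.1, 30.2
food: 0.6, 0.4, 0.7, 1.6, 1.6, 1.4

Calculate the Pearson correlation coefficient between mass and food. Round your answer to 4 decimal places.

n = 6, Σx = 186, Σy = 6.3, Σx² = 5987.38, Σy² = 8.09, Σxy = 207.78
nΣxy − ΣxΣy = 1246.68 − 1171.8 = 74.88
nΣx² − (Σx)² = 35924.28 − 34596 = 1328.28; nΣy² − (Σy)² = 48.54 − 39.69 = 8.85
r = 74.88 / √(1328.28 × 8.85) = 74.88 / 108.4218 ≈ 0.6906

0.6906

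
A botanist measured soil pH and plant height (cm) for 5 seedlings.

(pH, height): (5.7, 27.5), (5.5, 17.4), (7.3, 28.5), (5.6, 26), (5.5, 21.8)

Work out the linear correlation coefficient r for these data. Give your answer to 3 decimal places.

n = 5, Σx = 29.6, Σy = 121.2, Σx² = 177.64, Σy² = 3022.5, Σxy = 726
nΣxy − ΣxΣy = 3630 − 3587.52 = 42.48
nΣx² − (Σx)² = 888.2 − 876.16 = 12.04; nΣy² − (Σy)² = 15112.5 − 14689.44 = 423.06
r = 42.48 / √(12.04 × 423.06) = 42.48 / 71.3698 ≈ 0.595

0.595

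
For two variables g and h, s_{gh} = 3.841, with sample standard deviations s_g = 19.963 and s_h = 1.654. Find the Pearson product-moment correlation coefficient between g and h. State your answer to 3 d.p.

0.116

r = Cov(g,h) / (s_g · s_h) = 3.841 / (19.963 × 1.654)
  = 3.841 / 33.0188 ≈ 0.116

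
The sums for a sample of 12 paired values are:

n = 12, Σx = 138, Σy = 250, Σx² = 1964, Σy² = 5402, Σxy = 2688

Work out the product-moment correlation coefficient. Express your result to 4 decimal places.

-0.6921

r = (nΣxy − ΣxΣy) / √[(nΣx² − (Σx)²)(nΣy² − (Σy)²)]
Numerator: 12×2688 − 138×250 = -2244
Denominator: √[(23568 − 19044)(64824 − 62500)] = √[4524 × 2324] = 3242.4953
r = -2244 / 3242.4953 ≈ -0.6921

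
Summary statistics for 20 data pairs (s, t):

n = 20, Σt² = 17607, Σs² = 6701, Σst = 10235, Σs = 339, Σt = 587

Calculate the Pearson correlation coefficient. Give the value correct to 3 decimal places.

r = (nΣst − ΣsΣt) / √[(nΣs² − (Σs)²)(nΣt² − (Σt)²)]
Numerator: 20×10235 − 339×587 = 5707
Denominator: √[(134020 − 114921)(352140 − 344569)] = √[19099 × 7571] = 12024.9128
r = 5707 / 12024.9128 ≈ 0.475

0.475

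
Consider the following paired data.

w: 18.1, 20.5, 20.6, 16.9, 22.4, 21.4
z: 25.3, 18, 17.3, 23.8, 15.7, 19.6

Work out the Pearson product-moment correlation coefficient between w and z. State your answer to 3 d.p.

-0.895

n = 6, Σw = 119.9, Σz = 119.7, Σw² = 2417.55, Σz² = 2460.47, Σwz = 2356.65
nΣwz − ΣwΣz = 14139.9 − 14352.03 = -212.13
nΣw² − (Σw)² = 14505.3 − 14376.01 = 129.29; nΣz² − (Σz)² = 14762.82 − 14328.09 = 434.73
r = -212.13 / √(129.29 × 434.73) = -212.13 / 237.0786 ≈ -0.895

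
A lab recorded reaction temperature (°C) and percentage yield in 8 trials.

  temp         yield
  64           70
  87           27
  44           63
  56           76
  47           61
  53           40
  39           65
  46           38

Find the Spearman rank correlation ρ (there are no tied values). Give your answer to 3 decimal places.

Rank temp: 7, 8, 2, 6, 4, 5, 1, 3
Rank yield: 7, 1, 5, 8, 4, 3, 6, 2
d = rank(temp) − rank(yield): 0, 7, -3, -2, 0, 2, -5, 1; Σd² = 92
ρ = 1 − 6Σd² / [n(n²−1)] = 1 − 6×92 / (8×63) = 1 − 552/504 ≈ -0.095

-0.095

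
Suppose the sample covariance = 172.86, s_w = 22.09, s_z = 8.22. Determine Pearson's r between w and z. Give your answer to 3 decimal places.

r = Cov(w,z) / (s_w · s_z) = 172.86 / (22.09 × 8.22)
  = 172.86 / 181.5798 ≈ 0.952

0.952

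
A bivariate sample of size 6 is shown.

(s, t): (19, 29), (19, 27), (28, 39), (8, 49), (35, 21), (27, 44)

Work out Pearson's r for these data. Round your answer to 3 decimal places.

-0.522

n = 6, Σs = 136, Σt = 209, Σs² = 3524, Σt² = 7869, Σst = 4471
nΣst − ΣsΣt = 26826 − 28424 = -1598
nΣs² − (Σs)² = 21144 − 18496 = 2648; nΣt² − (Σt)² = 47214 − 43681 = 3533
r = -1598 / √(2648 × 3533) = -1598 / 3058.6572 ≈ -0.522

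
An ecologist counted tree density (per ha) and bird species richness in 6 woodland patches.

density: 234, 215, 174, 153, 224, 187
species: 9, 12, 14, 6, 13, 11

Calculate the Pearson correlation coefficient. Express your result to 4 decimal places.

0.3243

n = 6, Σx = 1187, Σy = 65, Σx² = 239811, Σy² = 747, Σxy = 13009
nΣxy − ΣxΣy = 78054 − 77155 = 899
nΣx² − (Σx)² = 1438866 − 1408969 = 29897; nΣy² − (Σy)² = 4482 − 4225 = 257
r = 899 / √(29897 × 257) = 899 / 2771.9179 ≈ 0.3243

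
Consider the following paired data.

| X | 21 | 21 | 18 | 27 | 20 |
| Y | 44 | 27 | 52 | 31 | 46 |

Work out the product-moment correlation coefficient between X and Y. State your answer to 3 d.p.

n = 5, ΣX = 107, ΣY = 200, ΣX² = 2335, ΣY² = 8446, ΣXY = 4184
nΣXY − ΣXΣY = 20920 − 21400 = -480
nΣX² − (ΣX)² = 11675 − 11449 = 226; nΣY² − (ΣY)² = 42230 − 40000 = 2230
r = -480 / √(226 × 2230) = -480 / 709.9155 ≈ -0.676

-0.676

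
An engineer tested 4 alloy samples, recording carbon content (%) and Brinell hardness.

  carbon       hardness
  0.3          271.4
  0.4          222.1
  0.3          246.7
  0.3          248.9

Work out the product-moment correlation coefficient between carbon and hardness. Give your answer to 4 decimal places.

-0.8327

n = 4, Σx = 1.3, Σy = 989.1, Σx² = 0.43, Σy² = 245798.47, Σxy = 318.94
nΣxy − ΣxΣy = 1275.76 − 1285.83 = -10.07
nΣx² − (Σx)² = 1.72 − 1.69 = 0.03; nΣy² − (Σy)² = 983193.88 − 978318.81 = 4875.07
r = -10.07 / √(0.03 × 4875.07) = -10.07 / 12.0935 ≈ -0.8327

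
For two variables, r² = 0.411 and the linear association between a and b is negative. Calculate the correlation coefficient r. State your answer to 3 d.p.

-0.641

|r| = √0.411 = 0.641
The association is negative, so r = −0.641.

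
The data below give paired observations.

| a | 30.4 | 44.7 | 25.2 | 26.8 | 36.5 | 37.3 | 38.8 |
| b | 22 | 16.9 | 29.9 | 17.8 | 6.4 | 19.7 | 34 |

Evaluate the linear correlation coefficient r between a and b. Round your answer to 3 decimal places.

n = 7, Σa = 239.7, Σb = 146.7, Σa² = 8504.51, Σb² = 3565.51, Σab = 4942.36
nΣab − ΣaΣb = 34596.52 − 35163.99 = -567.47
nΣa² − (Σa)² = 59531.57 − 57456.09 = 2075.48; nΣb² − (Σb)² = 24958.57 − 21520.89 = 3437.68
r = -567.47 / √(2075.48 × 3437.68) = -567.47 / 2671.1114 ≈ -0.212

-0.212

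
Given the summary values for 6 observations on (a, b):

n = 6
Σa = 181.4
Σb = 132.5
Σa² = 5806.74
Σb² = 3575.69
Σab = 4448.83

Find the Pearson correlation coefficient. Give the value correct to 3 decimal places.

r = (nΣab − ΣaΣb) / √[(nΣa² − (Σa)²)(nΣb² − (Σb)²)]
Numerator: 6×4448.83 − 181.4×132.5 = 2657.48
Denominator: √[(34840.44 − 32905.96)(21454.14 − 17556.25)] = √[1934.48 × 3897.89] = 2745.9771
r = 2657.48 / 2745.9771 ≈ 0.968

0.968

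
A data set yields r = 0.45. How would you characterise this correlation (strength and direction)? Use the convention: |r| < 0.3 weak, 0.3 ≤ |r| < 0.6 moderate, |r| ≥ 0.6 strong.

r = 0.45 > 0 so the relationship is positive.
|r| = 0.45, which falls in the moderate range.

moderate positive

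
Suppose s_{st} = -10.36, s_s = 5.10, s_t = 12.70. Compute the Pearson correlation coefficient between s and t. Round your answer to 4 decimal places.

r = Cov(s,t) / (s_s · s_t) = -10.36 / (5.10 × 12.70)
  = -10.36 / 64.7700 ≈ -0.1600

-0.1600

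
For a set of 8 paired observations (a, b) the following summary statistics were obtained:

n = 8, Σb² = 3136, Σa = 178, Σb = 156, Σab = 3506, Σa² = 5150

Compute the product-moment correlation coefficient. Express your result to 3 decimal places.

0.105

r = (nΣab − ΣaΣb) / √[(nΣa² − (Σa)²)(nΣb² − (Σb)²)]
Numerator: 8×3506 − 178×156 = 280
Denominator: √[(41200 − 31684)(25088 − 24336)] = √[9516 × 752] = 2675.0761
r = 280 / 2675.0761 ≈ 0.105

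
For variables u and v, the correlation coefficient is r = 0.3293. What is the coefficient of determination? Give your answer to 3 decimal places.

0.108

r² = (0.3293)² = 0.108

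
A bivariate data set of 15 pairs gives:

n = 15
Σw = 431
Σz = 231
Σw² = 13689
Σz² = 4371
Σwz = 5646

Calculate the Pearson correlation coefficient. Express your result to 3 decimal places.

r = (nΣwz − ΣwΣz) / √[(nΣw² − (Σw)²)(nΣz² − (Σz)²)]
Numerator: 15×5646 − 431×231 = -14871
Denominator: √[(205335 − 185761)(65565 − 53361)] = √[19574 × 12204] = 15455.7787
r = -14871 / 15455.7787 ≈ -0.962

-0.962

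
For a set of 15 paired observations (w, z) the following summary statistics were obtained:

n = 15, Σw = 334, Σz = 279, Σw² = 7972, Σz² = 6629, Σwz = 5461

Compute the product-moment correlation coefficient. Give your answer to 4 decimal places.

-0.8562

r = (nΣwz − ΣwΣz) / √[(nΣw² − (Σw)²)(nΣz² − (Σz)²)]
Numerator: 15×5461 − 334×279 = -11271
Denominator: √[(119580 − 111556)(99435 − 77841)] = √[8024 × 21594] = 13163.2160
r = -11271 / 13163.2160 ≈ -0.8562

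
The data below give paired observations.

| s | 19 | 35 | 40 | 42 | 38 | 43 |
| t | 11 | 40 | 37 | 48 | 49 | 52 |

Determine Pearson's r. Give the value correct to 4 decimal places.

0.9423

n = 6, Σs = 217, Σt = 237, Σs² = 8243, Σt² = 10499, Σst = 9203
nΣst − ΣsΣt = 55218 − 51429 = 3789
nΣs² − (Σs)² = 49458 − 47089 = 2369; nΣt² − (Σt)² = 62994 − 56169 = 6825
r = 3789 / √(2369 × 6825) = 3789 / 4020.9980 ≈ 0.9423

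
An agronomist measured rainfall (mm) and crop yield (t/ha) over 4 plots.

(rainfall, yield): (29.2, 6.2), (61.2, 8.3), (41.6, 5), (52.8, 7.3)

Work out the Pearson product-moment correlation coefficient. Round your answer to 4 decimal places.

n = 4, Σx = 184.8, Σy = 26.8, Σx² = 9116.48, Σy² = 185.62, Σxy = 1282.44
nΣxy − ΣxΣy = 5129.76 − 4952.64 = 177.12
nΣx² − (Σx)² = 36465.92 − 34151.04 = 2314.88; nΣy² − (Σy)² = 742.48 − 718.24 = 24.24
r = 177.12 / √(2314.88 × 24.24) = 177.12 / 236.8812 ≈ 0.7477

0.7477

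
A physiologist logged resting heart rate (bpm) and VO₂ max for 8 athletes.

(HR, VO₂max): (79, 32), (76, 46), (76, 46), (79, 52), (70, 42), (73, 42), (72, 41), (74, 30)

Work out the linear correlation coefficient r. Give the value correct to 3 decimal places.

n = 8, Σx = 599, Σy = 331, Σx² = 44923, Σy² = 14069, Σxy = 24806
nΣxy − ΣxΣy = 198448 − 198269 = 179
nΣx² − (Σx)² = 359384 − 358801 = 583; nΣy² − (Σy)² = 112552 − 109561 = 2991
r = 179 / √(583 × 2991) = 179 / 1320.5124 ≈ 0.136

0.136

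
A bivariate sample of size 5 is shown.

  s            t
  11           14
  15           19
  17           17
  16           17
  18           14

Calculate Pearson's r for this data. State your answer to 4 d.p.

n = 5, Σs = 77, Σt = 81, Σs² = 1215, Σt² = 1331, Σst = 1252
nΣst − ΣsΣt = 6260 − 6237 = 23
nΣs² − (Σs)² = 6075 − 5929 = 146; nΣt² − (Σt)² = 6655 − 6561 = 94
r = 23 / √(146 × 94) = 23 / 117.1495 ≈ 0.1963

0.1963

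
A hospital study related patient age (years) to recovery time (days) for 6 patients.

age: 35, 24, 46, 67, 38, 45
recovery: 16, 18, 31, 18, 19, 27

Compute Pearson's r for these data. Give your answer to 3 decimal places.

0.181

n = 6, Σx = 255, Σy = 129, Σx² = 11875, Σy² = 2955, Σxy = 5561
nΣxy − ΣxΣy = 33366 − 32895 = 471
nΣx² − (Σx)² = 71250 − 65025 = 6225; nΣy² − (Σy)² = 17730 − 16641 = 1089
r = 471 / √(6225 × 1089) = 471 / 2603.6561 ≈ 0.181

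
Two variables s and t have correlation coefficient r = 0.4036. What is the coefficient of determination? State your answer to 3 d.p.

r² = (0.4036)² = 0.163

0.163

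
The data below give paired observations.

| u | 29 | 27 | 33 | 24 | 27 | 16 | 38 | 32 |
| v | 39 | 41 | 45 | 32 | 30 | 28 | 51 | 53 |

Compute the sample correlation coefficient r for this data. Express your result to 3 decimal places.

n = 8, Σu = 226, Σv = 319, Σu² = 6688, Σv² = 13345, Σuv = 9383
nΣuv − ΣuΣv = 75064 − 72094 = 2970
nΣu² − (Σu)² = 53504 − 51076 = 2428; nΣv² − (Σv)² = 106760 − 101761 = 4999
r = 2970 / √(2428 × 4999) = 2970 / 3483.9018 ≈ 0.852

0.852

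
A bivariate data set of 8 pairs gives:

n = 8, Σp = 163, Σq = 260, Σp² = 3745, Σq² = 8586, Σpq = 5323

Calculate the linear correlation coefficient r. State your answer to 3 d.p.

0.106

r = (nΣpq − ΣpΣq) / √[(nΣp² − (Σp)²)(nΣq² − (Σq)²)]
Numerator: 8×5323 − 163×260 = 204
Denominator: √[(29960 − 26569)(68688 − 67600)] = √[3391 × 1088] = 1920.7832
r = 204 / 1920.7832 ≈ 0.106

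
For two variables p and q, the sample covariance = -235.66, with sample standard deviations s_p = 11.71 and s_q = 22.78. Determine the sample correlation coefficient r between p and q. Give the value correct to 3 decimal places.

-0.883

r = Cov(p,q) / (s_p · s_q) = -235.66 / (11.71 × 22.78)
  = -235.66 / 266.7538 ≈ -0.883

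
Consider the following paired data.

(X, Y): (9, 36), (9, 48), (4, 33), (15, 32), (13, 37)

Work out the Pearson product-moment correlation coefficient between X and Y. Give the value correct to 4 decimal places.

-0.1016

n = 5, ΣX = 50, ΣY = 186, ΣX² = 572, ΣY² = 7082, ΣXY = 1849
nΣXY − ΣXΣY = 9245 − 9300 = -55
nΣX² − (ΣX)² = 2860 − 2500 = 360; nΣY² − (ΣY)² = 35410 − 34596 = 814
r = -55 / √(360 × 814) = -55 / 541.3317 ≈ -0.1016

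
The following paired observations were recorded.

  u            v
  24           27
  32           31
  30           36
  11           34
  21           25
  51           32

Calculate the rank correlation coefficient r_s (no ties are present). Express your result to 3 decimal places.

Rank u: 3, 5, 4, 1, 2, 6
Rank v: 2, 3, 6, 5, 1, 4
d = rank(u) − rank(v): 1, 2, -2, -4, 1, 2; Σd² = 30
ρ = 1 − 6Σd² / [n(n²−1)] = 1 − 6×30 / (6×35) = 1 − 180/210 ≈ 0.143

0.143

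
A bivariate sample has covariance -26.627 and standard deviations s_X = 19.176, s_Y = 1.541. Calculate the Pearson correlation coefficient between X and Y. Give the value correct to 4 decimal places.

r = Cov(X,Y) / (s_X · s_Y) = -26.627 / (19.176 × 1.541)
  = -26.627 / 29.5502 ≈ -0.9011

-0.9011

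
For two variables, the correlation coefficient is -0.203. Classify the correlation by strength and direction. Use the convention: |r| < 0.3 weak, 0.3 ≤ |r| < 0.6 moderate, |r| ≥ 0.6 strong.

r = -0.203 < 0 so the relationship is negative.
|r| = 0.203, which falls in the weak range.

weak negative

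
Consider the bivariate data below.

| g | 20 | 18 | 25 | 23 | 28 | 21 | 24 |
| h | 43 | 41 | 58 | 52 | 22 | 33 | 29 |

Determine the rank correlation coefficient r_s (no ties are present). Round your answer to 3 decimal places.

-0.214

Rank g: 2, 1, 6, 4, 7, 3, 5
Rank h: 5, 4, 7, 6, 1, 3, 2
d = rank(g) − rank(h): -3, -3, -1, -2, 6, 0, 3; Σd² = 68
ρ = 1 − 6Σd² / [n(n²−1)] = 1 − 6×68 / (7×48) = 1 − 408/336 ≈ -0.214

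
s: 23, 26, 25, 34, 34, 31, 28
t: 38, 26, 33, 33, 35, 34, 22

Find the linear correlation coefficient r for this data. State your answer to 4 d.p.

0.0761

n = 7, Σs = 201, Σt = 221, Σs² = 5887, Σt² = 7163, Σst = 6357
nΣst − ΣsΣt = 44499 − 44421 = 78
nΣs² − (Σs)² = 41209 − 40401 = 808; nΣt² − (Σt)² = 50141 − 48841 = 1300
r = 78 / √(808 × 1300) = 78 / 1024.8902 ≈ 0.0761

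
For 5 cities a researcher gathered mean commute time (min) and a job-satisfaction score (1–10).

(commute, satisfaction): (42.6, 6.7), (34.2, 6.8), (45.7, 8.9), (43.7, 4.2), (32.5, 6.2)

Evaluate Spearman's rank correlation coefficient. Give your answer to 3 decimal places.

0.300

Rank commute: 3, 2, 5, 4, 1
Rank satisfaction: 3, 4, 5, 1, 2
d = rank(commute) − rank(satisfaction): 0, -2, 0, 3, -1; Σd² = 14
ρ = 1 − 6Σd² / [n(n²−1)] = 1 − 6×14 / (5×24) = 1 − 84/120 ≈ 0.300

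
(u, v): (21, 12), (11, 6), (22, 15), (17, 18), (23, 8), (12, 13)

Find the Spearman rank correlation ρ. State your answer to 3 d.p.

Rank u: 4, 1, 5, 3, 6, 2
Rank v: 3, 1, 5, 6, 2, 4
d = rank(u) − rank(v): 1, 0, 0, -3, 4, -2; Σd² = 30
ρ = 1 − 6Σd² / [n(n²−1)] = 1 − 6×30 / (6×35) = 1 − 180/210 ≈ 0.143

0.143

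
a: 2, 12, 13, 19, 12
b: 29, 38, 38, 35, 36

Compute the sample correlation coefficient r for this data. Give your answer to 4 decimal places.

0.7012

n = 5, Σa = 58, Σb = 176, Σa² = 822, Σb² = 6250, Σab = 2105
nΣab − ΣaΣb = 10525 − 10208 = 317
nΣa² − (Σa)² = 4110 − 3364 = 746; nΣb² − (Σb)² = 31250 − 30976 = 274
r = 317 / √(746 × 274) = 317 / 452.1106 ≈ 0.7012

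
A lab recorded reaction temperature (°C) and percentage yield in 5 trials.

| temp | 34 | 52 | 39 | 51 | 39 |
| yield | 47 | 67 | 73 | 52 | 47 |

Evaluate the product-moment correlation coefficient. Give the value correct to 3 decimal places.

n = 5, Σx = 215, Σy = 286, Σx² = 9503, Σy² = 16940, Σxy = 12414
nΣxy − ΣxΣy = 62070 − 61490 = 580
nΣx² − (Σx)² = 47515 − 46225 = 1290; nΣy² − (Σy)² = 84700 − 81796 = 2904
r = 580 / √(1290 × 2904) = 580 / 1935.4999 ≈ 0.300

0.300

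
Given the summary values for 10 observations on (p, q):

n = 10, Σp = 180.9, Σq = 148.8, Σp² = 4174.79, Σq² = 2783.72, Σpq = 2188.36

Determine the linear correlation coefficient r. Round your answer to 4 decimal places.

r = (nΣpq − ΣpΣq) / √[(nΣp² − (Σp)²)(nΣq² − (Σq)²)]
Numerator: 10×2188.36 − 180.9×148.8 = -5034.32
Denominator: √[(41747.9 − 32724.81)(27837.2 − 22141.44)] = √[9023.09 × 5695.76] = 7168.9159
r = -5034.32 / 7168.9159 ≈ -0.7022

-0.7022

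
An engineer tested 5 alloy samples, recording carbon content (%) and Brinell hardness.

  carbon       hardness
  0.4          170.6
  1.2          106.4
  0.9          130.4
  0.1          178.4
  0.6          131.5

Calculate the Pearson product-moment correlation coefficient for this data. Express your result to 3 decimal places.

n = 5, Σx = 3.2, Σy = 717.3, Σx² = 2.78, Σy² = 106548.29, Σxy = 410.02
nΣxy − ΣxΣy = 2050.1 − 2295.36 = -245.26
nΣx² − (Σx)² = 13.9 − 10.24 = 3.66; nΣy² − (Σy)² = 532741.45 − 514519.29 = 18222.16
r = -245.26 / √(3.66 × 18222.16) = -245.26 / 258.2501 ≈ -0.950

-0.950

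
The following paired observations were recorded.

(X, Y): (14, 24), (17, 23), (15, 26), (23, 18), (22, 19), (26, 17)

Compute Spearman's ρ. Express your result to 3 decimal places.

-0.943

Rank X: 1, 3, 2, 5, 4, 6
Rank Y: 5, 4, 6, 2, 3, 1
d = rank(X) − rank(Y): -4, -1, -4, 3, 1, 5; Σd² = 68
ρ = 1 − 6Σd² / [n(n²−1)] = 1 − 6×68 / (6×35) = 1 − 408/210 ≈ -0.943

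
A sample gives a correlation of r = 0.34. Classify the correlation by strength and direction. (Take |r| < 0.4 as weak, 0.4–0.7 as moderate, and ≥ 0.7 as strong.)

r = 0.34 > 0 so the relationship is positive.
|r| = 0.34, which falls in the weak range.

weak positive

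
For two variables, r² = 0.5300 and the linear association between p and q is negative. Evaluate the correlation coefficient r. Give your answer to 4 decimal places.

-0.7280

|r| = √0.5300 = 0.7280
The association is negative, so r = −0.7280.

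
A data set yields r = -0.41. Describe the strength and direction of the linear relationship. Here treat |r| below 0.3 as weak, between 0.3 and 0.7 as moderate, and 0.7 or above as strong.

moderate negative

r = -0.41 < 0 so the relationship is negative.
|r| = 0.41, which falls in the moderate range.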